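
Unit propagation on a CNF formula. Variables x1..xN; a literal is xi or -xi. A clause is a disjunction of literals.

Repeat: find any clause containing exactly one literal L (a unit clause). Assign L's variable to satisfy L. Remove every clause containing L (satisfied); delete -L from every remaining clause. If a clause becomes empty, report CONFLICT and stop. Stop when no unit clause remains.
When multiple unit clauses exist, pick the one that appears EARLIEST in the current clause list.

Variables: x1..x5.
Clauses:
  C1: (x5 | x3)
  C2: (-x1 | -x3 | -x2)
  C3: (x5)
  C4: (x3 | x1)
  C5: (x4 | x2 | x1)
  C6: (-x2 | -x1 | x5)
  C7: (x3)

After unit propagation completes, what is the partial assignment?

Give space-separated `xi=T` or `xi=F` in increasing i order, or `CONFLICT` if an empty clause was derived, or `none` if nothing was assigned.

Answer: x3=T x5=T

Derivation:
unit clause [5] forces x5=T; simplify:
  satisfied 3 clause(s); 4 remain; assigned so far: [5]
unit clause [3] forces x3=T; simplify:
  drop -3 from [-1, -3, -2] -> [-1, -2]
  satisfied 2 clause(s); 2 remain; assigned so far: [3, 5]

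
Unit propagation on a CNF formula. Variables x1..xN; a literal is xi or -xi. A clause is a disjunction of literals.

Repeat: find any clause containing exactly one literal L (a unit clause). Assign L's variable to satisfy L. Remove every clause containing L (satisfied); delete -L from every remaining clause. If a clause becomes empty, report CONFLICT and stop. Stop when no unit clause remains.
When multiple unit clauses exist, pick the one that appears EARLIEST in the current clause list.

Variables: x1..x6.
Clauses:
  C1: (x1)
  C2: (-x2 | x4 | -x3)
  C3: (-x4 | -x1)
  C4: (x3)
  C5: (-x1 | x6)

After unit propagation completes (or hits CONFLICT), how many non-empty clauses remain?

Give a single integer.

Answer: 0

Derivation:
unit clause [1] forces x1=T; simplify:
  drop -1 from [-4, -1] -> [-4]
  drop -1 from [-1, 6] -> [6]
  satisfied 1 clause(s); 4 remain; assigned so far: [1]
unit clause [-4] forces x4=F; simplify:
  drop 4 from [-2, 4, -3] -> [-2, -3]
  satisfied 1 clause(s); 3 remain; assigned so far: [1, 4]
unit clause [3] forces x3=T; simplify:
  drop -3 from [-2, -3] -> [-2]
  satisfied 1 clause(s); 2 remain; assigned so far: [1, 3, 4]
unit clause [-2] forces x2=F; simplify:
  satisfied 1 clause(s); 1 remain; assigned so far: [1, 2, 3, 4]
unit clause [6] forces x6=T; simplify:
  satisfied 1 clause(s); 0 remain; assigned so far: [1, 2, 3, 4, 6]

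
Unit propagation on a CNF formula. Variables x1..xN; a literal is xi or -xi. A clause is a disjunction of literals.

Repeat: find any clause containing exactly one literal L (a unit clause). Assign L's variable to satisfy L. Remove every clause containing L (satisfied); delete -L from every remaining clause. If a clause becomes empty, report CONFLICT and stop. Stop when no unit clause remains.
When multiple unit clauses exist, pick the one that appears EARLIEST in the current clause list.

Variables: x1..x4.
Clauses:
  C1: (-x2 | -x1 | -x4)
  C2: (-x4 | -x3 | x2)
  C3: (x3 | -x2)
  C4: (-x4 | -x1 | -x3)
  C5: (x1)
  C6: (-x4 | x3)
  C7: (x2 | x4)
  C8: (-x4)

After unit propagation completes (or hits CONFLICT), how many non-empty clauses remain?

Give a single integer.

Answer: 0

Derivation:
unit clause [1] forces x1=T; simplify:
  drop -1 from [-2, -1, -4] -> [-2, -4]
  drop -1 from [-4, -1, -3] -> [-4, -3]
  satisfied 1 clause(s); 7 remain; assigned so far: [1]
unit clause [-4] forces x4=F; simplify:
  drop 4 from [2, 4] -> [2]
  satisfied 5 clause(s); 2 remain; assigned so far: [1, 4]
unit clause [2] forces x2=T; simplify:
  drop -2 from [3, -2] -> [3]
  satisfied 1 clause(s); 1 remain; assigned so far: [1, 2, 4]
unit clause [3] forces x3=T; simplify:
  satisfied 1 clause(s); 0 remain; assigned so far: [1, 2, 3, 4]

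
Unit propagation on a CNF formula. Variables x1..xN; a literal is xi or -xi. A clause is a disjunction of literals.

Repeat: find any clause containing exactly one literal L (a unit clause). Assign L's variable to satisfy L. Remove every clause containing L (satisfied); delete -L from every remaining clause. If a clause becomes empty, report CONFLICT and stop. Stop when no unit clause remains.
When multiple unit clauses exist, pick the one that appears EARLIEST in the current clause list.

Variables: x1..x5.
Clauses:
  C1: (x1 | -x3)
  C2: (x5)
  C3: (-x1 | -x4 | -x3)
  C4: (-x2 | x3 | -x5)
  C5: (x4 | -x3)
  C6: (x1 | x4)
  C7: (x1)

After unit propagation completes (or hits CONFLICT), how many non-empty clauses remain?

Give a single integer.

Answer: 3

Derivation:
unit clause [5] forces x5=T; simplify:
  drop -5 from [-2, 3, -5] -> [-2, 3]
  satisfied 1 clause(s); 6 remain; assigned so far: [5]
unit clause [1] forces x1=T; simplify:
  drop -1 from [-1, -4, -3] -> [-4, -3]
  satisfied 3 clause(s); 3 remain; assigned so far: [1, 5]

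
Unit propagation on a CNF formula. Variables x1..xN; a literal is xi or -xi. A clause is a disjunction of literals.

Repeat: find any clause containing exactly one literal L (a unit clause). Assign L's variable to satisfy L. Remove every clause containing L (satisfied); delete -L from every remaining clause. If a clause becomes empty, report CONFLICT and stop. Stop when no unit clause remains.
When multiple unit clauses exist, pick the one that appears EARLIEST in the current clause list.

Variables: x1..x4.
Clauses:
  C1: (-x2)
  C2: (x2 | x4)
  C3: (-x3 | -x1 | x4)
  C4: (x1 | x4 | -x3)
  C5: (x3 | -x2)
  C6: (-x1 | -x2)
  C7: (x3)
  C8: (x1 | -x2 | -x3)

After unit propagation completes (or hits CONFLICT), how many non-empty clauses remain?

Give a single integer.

Answer: 0

Derivation:
unit clause [-2] forces x2=F; simplify:
  drop 2 from [2, 4] -> [4]
  satisfied 4 clause(s); 4 remain; assigned so far: [2]
unit clause [4] forces x4=T; simplify:
  satisfied 3 clause(s); 1 remain; assigned so far: [2, 4]
unit clause [3] forces x3=T; simplify:
  satisfied 1 clause(s); 0 remain; assigned so far: [2, 3, 4]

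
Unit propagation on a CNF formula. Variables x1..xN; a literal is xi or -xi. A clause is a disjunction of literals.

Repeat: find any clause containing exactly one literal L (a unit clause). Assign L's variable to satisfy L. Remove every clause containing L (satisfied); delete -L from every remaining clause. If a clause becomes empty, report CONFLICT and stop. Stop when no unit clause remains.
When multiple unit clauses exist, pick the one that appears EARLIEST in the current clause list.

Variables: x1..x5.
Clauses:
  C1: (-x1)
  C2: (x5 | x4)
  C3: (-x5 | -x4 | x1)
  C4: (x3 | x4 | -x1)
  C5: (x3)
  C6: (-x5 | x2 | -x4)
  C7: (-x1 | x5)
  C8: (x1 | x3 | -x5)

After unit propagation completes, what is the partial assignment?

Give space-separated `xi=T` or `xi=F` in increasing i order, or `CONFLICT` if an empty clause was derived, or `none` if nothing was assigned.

Answer: x1=F x3=T

Derivation:
unit clause [-1] forces x1=F; simplify:
  drop 1 from [-5, -4, 1] -> [-5, -4]
  drop 1 from [1, 3, -5] -> [3, -5]
  satisfied 3 clause(s); 5 remain; assigned so far: [1]
unit clause [3] forces x3=T; simplify:
  satisfied 2 clause(s); 3 remain; assigned so far: [1, 3]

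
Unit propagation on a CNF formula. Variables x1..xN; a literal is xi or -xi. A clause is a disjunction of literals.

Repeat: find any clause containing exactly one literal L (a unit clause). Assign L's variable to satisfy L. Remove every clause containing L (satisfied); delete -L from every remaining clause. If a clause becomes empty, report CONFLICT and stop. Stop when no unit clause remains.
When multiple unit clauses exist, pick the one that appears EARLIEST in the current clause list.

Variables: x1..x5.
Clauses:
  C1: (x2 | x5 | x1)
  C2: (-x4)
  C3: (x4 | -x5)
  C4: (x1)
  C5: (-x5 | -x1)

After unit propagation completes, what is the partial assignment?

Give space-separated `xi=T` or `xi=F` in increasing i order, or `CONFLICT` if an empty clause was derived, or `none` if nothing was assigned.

unit clause [-4] forces x4=F; simplify:
  drop 4 from [4, -5] -> [-5]
  satisfied 1 clause(s); 4 remain; assigned so far: [4]
unit clause [-5] forces x5=F; simplify:
  drop 5 from [2, 5, 1] -> [2, 1]
  satisfied 2 clause(s); 2 remain; assigned so far: [4, 5]
unit clause [1] forces x1=T; simplify:
  satisfied 2 clause(s); 0 remain; assigned so far: [1, 4, 5]

Answer: x1=T x4=F x5=F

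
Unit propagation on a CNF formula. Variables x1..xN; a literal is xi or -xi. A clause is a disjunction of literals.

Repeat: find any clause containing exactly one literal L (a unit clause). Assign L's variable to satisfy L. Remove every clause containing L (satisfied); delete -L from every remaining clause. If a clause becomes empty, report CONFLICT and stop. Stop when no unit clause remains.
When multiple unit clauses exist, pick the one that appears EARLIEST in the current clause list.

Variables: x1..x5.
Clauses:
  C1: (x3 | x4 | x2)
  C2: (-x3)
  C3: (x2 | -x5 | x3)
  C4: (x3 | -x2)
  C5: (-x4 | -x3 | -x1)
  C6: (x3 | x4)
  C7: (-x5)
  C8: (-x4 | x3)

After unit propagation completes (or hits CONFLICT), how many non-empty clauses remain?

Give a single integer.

unit clause [-3] forces x3=F; simplify:
  drop 3 from [3, 4, 2] -> [4, 2]
  drop 3 from [2, -5, 3] -> [2, -5]
  drop 3 from [3, -2] -> [-2]
  drop 3 from [3, 4] -> [4]
  drop 3 from [-4, 3] -> [-4]
  satisfied 2 clause(s); 6 remain; assigned so far: [3]
unit clause [-2] forces x2=F; simplify:
  drop 2 from [4, 2] -> [4]
  drop 2 from [2, -5] -> [-5]
  satisfied 1 clause(s); 5 remain; assigned so far: [2, 3]
unit clause [4] forces x4=T; simplify:
  drop -4 from [-4] -> [] (empty!)
  satisfied 2 clause(s); 3 remain; assigned so far: [2, 3, 4]
CONFLICT (empty clause)

Answer: 2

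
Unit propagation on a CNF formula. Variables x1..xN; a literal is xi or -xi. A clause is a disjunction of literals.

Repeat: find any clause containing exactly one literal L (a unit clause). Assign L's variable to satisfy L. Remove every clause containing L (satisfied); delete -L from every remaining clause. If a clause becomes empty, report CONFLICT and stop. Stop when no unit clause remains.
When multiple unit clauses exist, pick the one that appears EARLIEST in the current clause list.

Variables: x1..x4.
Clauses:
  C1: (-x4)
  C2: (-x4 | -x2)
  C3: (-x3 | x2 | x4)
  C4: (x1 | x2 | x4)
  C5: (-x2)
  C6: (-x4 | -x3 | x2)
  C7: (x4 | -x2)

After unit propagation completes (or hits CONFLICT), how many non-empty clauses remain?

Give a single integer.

unit clause [-4] forces x4=F; simplify:
  drop 4 from [-3, 2, 4] -> [-3, 2]
  drop 4 from [1, 2, 4] -> [1, 2]
  drop 4 from [4, -2] -> [-2]
  satisfied 3 clause(s); 4 remain; assigned so far: [4]
unit clause [-2] forces x2=F; simplify:
  drop 2 from [-3, 2] -> [-3]
  drop 2 from [1, 2] -> [1]
  satisfied 2 clause(s); 2 remain; assigned so far: [2, 4]
unit clause [-3] forces x3=F; simplify:
  satisfied 1 clause(s); 1 remain; assigned so far: [2, 3, 4]
unit clause [1] forces x1=T; simplify:
  satisfied 1 clause(s); 0 remain; assigned so far: [1, 2, 3, 4]

Answer: 0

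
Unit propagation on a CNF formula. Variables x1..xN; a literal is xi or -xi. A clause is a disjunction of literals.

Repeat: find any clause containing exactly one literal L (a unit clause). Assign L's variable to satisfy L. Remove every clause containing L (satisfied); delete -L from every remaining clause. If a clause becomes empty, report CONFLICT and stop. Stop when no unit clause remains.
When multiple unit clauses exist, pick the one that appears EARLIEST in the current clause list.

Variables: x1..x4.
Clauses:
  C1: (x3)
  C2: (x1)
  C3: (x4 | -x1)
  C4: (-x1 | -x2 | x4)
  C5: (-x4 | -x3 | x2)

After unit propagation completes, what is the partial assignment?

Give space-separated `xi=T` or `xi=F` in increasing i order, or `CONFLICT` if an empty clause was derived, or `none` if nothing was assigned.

unit clause [3] forces x3=T; simplify:
  drop -3 from [-4, -3, 2] -> [-4, 2]
  satisfied 1 clause(s); 4 remain; assigned so far: [3]
unit clause [1] forces x1=T; simplify:
  drop -1 from [4, -1] -> [4]
  drop -1 from [-1, -2, 4] -> [-2, 4]
  satisfied 1 clause(s); 3 remain; assigned so far: [1, 3]
unit clause [4] forces x4=T; simplify:
  drop -4 from [-4, 2] -> [2]
  satisfied 2 clause(s); 1 remain; assigned so far: [1, 3, 4]
unit clause [2] forces x2=T; simplify:
  satisfied 1 clause(s); 0 remain; assigned so far: [1, 2, 3, 4]

Answer: x1=T x2=T x3=T x4=T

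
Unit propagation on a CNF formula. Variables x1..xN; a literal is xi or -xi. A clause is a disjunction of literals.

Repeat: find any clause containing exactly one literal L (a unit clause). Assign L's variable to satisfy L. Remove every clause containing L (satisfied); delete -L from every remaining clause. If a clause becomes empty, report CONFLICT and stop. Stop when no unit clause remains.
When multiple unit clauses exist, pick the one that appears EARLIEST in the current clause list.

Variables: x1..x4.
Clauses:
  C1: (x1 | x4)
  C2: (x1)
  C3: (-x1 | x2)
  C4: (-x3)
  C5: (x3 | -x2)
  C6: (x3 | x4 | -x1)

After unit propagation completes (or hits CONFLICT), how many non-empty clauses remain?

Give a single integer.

unit clause [1] forces x1=T; simplify:
  drop -1 from [-1, 2] -> [2]
  drop -1 from [3, 4, -1] -> [3, 4]
  satisfied 2 clause(s); 4 remain; assigned so far: [1]
unit clause [2] forces x2=T; simplify:
  drop -2 from [3, -2] -> [3]
  satisfied 1 clause(s); 3 remain; assigned so far: [1, 2]
unit clause [-3] forces x3=F; simplify:
  drop 3 from [3] -> [] (empty!)
  drop 3 from [3, 4] -> [4]
  satisfied 1 clause(s); 2 remain; assigned so far: [1, 2, 3]
CONFLICT (empty clause)

Answer: 1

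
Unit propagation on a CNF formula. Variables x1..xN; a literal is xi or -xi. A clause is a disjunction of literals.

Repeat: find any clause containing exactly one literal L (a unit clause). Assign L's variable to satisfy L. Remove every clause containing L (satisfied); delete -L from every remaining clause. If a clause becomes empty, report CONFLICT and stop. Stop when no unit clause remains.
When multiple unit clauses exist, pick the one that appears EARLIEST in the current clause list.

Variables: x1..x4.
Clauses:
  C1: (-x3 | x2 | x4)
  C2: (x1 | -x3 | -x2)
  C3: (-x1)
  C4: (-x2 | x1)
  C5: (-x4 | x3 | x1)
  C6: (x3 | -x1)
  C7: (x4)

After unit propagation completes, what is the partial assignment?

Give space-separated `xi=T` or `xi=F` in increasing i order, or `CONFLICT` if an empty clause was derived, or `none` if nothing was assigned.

Answer: x1=F x2=F x3=T x4=T

Derivation:
unit clause [-1] forces x1=F; simplify:
  drop 1 from [1, -3, -2] -> [-3, -2]
  drop 1 from [-2, 1] -> [-2]
  drop 1 from [-4, 3, 1] -> [-4, 3]
  satisfied 2 clause(s); 5 remain; assigned so far: [1]
unit clause [-2] forces x2=F; simplify:
  drop 2 from [-3, 2, 4] -> [-3, 4]
  satisfied 2 clause(s); 3 remain; assigned so far: [1, 2]
unit clause [4] forces x4=T; simplify:
  drop -4 from [-4, 3] -> [3]
  satisfied 2 clause(s); 1 remain; assigned so far: [1, 2, 4]
unit clause [3] forces x3=T; simplify:
  satisfied 1 clause(s); 0 remain; assigned so far: [1, 2, 3, 4]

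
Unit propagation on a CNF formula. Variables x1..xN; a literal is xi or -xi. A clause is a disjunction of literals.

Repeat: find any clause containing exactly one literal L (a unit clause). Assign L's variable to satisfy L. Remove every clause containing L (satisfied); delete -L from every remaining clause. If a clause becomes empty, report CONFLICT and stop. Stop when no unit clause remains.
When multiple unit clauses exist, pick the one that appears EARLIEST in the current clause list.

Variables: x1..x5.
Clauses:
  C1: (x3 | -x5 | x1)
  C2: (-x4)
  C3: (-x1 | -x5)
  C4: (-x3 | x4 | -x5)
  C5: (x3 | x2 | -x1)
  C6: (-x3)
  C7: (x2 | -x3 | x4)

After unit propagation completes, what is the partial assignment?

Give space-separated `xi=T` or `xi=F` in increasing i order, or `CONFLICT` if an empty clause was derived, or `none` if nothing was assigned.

Answer: x3=F x4=F

Derivation:
unit clause [-4] forces x4=F; simplify:
  drop 4 from [-3, 4, -5] -> [-3, -5]
  drop 4 from [2, -3, 4] -> [2, -3]
  satisfied 1 clause(s); 6 remain; assigned so far: [4]
unit clause [-3] forces x3=F; simplify:
  drop 3 from [3, -5, 1] -> [-5, 1]
  drop 3 from [3, 2, -1] -> [2, -1]
  satisfied 3 clause(s); 3 remain; assigned so far: [3, 4]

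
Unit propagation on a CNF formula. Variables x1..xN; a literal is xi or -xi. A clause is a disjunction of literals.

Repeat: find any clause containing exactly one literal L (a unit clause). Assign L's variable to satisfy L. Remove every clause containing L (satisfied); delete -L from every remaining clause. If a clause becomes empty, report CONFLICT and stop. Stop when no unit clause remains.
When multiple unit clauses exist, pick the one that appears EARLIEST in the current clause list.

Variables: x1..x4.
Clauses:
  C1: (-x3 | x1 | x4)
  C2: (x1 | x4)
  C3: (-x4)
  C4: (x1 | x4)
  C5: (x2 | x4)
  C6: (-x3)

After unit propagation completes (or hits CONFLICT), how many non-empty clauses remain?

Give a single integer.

Answer: 0

Derivation:
unit clause [-4] forces x4=F; simplify:
  drop 4 from [-3, 1, 4] -> [-3, 1]
  drop 4 from [1, 4] -> [1]
  drop 4 from [1, 4] -> [1]
  drop 4 from [2, 4] -> [2]
  satisfied 1 clause(s); 5 remain; assigned so far: [4]
unit clause [1] forces x1=T; simplify:
  satisfied 3 clause(s); 2 remain; assigned so far: [1, 4]
unit clause [2] forces x2=T; simplify:
  satisfied 1 clause(s); 1 remain; assigned so far: [1, 2, 4]
unit clause [-3] forces x3=F; simplify:
  satisfied 1 clause(s); 0 remain; assigned so far: [1, 2, 3, 4]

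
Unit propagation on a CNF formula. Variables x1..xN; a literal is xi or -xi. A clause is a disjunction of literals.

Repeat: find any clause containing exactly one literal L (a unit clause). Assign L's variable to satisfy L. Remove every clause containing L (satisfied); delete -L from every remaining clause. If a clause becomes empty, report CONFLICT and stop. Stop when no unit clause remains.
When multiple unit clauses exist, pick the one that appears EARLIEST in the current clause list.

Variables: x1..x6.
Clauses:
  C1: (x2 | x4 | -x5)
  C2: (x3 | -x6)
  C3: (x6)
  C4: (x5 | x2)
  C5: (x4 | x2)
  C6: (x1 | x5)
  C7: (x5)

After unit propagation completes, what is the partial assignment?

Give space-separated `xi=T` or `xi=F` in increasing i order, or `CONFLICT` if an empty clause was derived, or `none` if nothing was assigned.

unit clause [6] forces x6=T; simplify:
  drop -6 from [3, -6] -> [3]
  satisfied 1 clause(s); 6 remain; assigned so far: [6]
unit clause [3] forces x3=T; simplify:
  satisfied 1 clause(s); 5 remain; assigned so far: [3, 6]
unit clause [5] forces x5=T; simplify:
  drop -5 from [2, 4, -5] -> [2, 4]
  satisfied 3 clause(s); 2 remain; assigned so far: [3, 5, 6]

Answer: x3=T x5=T x6=T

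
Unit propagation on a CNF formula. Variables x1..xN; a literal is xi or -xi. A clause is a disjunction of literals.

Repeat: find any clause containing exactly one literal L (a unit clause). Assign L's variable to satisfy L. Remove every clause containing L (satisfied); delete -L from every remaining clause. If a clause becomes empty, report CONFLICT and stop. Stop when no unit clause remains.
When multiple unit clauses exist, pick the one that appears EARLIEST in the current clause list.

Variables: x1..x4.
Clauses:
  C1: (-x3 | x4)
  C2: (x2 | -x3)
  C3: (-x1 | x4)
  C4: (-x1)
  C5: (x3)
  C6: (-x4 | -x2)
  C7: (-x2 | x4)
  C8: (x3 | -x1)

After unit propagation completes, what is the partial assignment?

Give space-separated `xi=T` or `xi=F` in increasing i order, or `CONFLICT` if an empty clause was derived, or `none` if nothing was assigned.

Answer: CONFLICT

Derivation:
unit clause [-1] forces x1=F; simplify:
  satisfied 3 clause(s); 5 remain; assigned so far: [1]
unit clause [3] forces x3=T; simplify:
  drop -3 from [-3, 4] -> [4]
  drop -3 from [2, -3] -> [2]
  satisfied 1 clause(s); 4 remain; assigned so far: [1, 3]
unit clause [4] forces x4=T; simplify:
  drop -4 from [-4, -2] -> [-2]
  satisfied 2 clause(s); 2 remain; assigned so far: [1, 3, 4]
unit clause [2] forces x2=T; simplify:
  drop -2 from [-2] -> [] (empty!)
  satisfied 1 clause(s); 1 remain; assigned so far: [1, 2, 3, 4]
CONFLICT (empty clause)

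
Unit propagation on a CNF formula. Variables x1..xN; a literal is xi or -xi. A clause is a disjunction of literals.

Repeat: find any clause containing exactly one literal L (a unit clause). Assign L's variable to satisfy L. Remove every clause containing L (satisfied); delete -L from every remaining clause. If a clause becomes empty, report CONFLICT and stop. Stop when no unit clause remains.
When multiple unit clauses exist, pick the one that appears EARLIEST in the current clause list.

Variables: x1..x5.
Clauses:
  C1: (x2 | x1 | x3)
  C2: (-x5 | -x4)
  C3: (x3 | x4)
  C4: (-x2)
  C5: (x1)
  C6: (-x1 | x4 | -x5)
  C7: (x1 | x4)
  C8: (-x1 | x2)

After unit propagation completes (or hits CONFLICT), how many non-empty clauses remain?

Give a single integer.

unit clause [-2] forces x2=F; simplify:
  drop 2 from [2, 1, 3] -> [1, 3]
  drop 2 from [-1, 2] -> [-1]
  satisfied 1 clause(s); 7 remain; assigned so far: [2]
unit clause [1] forces x1=T; simplify:
  drop -1 from [-1, 4, -5] -> [4, -5]
  drop -1 from [-1] -> [] (empty!)
  satisfied 3 clause(s); 4 remain; assigned so far: [1, 2]
CONFLICT (empty clause)

Answer: 3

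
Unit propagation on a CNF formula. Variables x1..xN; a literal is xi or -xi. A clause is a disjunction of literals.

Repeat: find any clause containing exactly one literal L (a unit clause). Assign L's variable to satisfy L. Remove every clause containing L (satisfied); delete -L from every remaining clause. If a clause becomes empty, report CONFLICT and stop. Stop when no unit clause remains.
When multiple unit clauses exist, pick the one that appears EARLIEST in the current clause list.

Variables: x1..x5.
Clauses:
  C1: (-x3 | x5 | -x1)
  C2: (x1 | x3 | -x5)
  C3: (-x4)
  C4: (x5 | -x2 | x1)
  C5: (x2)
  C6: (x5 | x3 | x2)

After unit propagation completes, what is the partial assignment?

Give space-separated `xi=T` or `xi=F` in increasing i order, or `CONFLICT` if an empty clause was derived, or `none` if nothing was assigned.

Answer: x2=T x4=F

Derivation:
unit clause [-4] forces x4=F; simplify:
  satisfied 1 clause(s); 5 remain; assigned so far: [4]
unit clause [2] forces x2=T; simplify:
  drop -2 from [5, -2, 1] -> [5, 1]
  satisfied 2 clause(s); 3 remain; assigned so far: [2, 4]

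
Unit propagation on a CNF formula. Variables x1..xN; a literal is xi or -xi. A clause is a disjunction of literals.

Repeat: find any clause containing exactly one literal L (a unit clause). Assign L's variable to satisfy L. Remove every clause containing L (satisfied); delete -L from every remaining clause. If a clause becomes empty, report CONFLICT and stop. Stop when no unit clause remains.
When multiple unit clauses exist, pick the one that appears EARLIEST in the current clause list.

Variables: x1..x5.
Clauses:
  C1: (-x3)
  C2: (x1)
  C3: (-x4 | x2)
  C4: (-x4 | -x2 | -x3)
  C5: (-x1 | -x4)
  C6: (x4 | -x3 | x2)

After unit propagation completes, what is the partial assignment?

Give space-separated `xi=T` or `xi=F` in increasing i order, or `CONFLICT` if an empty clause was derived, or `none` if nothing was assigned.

Answer: x1=T x3=F x4=F

Derivation:
unit clause [-3] forces x3=F; simplify:
  satisfied 3 clause(s); 3 remain; assigned so far: [3]
unit clause [1] forces x1=T; simplify:
  drop -1 from [-1, -4] -> [-4]
  satisfied 1 clause(s); 2 remain; assigned so far: [1, 3]
unit clause [-4] forces x4=F; simplify:
  satisfied 2 clause(s); 0 remain; assigned so far: [1, 3, 4]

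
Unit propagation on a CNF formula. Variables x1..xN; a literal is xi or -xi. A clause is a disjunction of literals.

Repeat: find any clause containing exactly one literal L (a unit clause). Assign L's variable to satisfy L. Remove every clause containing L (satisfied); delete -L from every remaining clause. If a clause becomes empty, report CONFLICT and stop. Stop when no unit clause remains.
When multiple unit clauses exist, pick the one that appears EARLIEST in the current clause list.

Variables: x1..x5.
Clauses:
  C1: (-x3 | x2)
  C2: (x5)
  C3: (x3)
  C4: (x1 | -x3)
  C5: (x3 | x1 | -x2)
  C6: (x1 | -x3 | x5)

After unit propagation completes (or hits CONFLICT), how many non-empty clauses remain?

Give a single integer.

Answer: 0

Derivation:
unit clause [5] forces x5=T; simplify:
  satisfied 2 clause(s); 4 remain; assigned so far: [5]
unit clause [3] forces x3=T; simplify:
  drop -3 from [-3, 2] -> [2]
  drop -3 from [1, -3] -> [1]
  satisfied 2 clause(s); 2 remain; assigned so far: [3, 5]
unit clause [2] forces x2=T; simplify:
  satisfied 1 clause(s); 1 remain; assigned so far: [2, 3, 5]
unit clause [1] forces x1=T; simplify:
  satisfied 1 clause(s); 0 remain; assigned so far: [1, 2, 3, 5]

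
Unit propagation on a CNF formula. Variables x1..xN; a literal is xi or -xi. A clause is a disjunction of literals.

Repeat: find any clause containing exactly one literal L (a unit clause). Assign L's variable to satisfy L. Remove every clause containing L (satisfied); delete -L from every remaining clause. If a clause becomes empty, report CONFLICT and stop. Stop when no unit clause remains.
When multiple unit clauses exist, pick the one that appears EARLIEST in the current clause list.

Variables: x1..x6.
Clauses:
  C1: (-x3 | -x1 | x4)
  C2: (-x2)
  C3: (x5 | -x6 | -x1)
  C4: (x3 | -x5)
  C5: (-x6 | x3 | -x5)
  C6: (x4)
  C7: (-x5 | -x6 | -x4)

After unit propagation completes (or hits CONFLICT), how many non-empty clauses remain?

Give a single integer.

unit clause [-2] forces x2=F; simplify:
  satisfied 1 clause(s); 6 remain; assigned so far: [2]
unit clause [4] forces x4=T; simplify:
  drop -4 from [-5, -6, -4] -> [-5, -6]
  satisfied 2 clause(s); 4 remain; assigned so far: [2, 4]

Answer: 4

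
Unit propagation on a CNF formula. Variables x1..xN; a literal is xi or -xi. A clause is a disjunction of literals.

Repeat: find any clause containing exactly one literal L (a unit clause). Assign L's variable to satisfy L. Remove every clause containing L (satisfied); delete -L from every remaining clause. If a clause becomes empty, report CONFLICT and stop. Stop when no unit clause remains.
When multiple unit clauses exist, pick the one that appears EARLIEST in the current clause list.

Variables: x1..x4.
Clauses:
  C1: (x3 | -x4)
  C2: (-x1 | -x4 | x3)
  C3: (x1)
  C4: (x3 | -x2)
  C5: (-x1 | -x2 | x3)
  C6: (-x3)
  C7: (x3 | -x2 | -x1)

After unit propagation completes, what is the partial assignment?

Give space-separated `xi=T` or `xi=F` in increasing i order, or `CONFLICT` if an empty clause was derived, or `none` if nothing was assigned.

unit clause [1] forces x1=T; simplify:
  drop -1 from [-1, -4, 3] -> [-4, 3]
  drop -1 from [-1, -2, 3] -> [-2, 3]
  drop -1 from [3, -2, -1] -> [3, -2]
  satisfied 1 clause(s); 6 remain; assigned so far: [1]
unit clause [-3] forces x3=F; simplify:
  drop 3 from [3, -4] -> [-4]
  drop 3 from [-4, 3] -> [-4]
  drop 3 from [3, -2] -> [-2]
  drop 3 from [-2, 3] -> [-2]
  drop 3 from [3, -2] -> [-2]
  satisfied 1 clause(s); 5 remain; assigned so far: [1, 3]
unit clause [-4] forces x4=F; simplify:
  satisfied 2 clause(s); 3 remain; assigned so far: [1, 3, 4]
unit clause [-2] forces x2=F; simplify:
  satisfied 3 clause(s); 0 remain; assigned so far: [1, 2, 3, 4]

Answer: x1=T x2=F x3=F x4=F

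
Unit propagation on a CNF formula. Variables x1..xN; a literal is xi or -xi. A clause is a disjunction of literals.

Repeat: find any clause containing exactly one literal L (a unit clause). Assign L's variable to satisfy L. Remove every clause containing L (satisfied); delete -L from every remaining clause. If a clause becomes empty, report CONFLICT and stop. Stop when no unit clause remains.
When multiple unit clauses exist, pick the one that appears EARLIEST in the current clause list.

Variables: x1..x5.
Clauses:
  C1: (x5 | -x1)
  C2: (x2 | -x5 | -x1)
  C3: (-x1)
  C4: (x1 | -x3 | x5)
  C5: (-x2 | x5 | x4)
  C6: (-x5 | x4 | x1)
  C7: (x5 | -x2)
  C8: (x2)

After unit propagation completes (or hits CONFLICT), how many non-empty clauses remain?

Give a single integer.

Answer: 0

Derivation:
unit clause [-1] forces x1=F; simplify:
  drop 1 from [1, -3, 5] -> [-3, 5]
  drop 1 from [-5, 4, 1] -> [-5, 4]
  satisfied 3 clause(s); 5 remain; assigned so far: [1]
unit clause [2] forces x2=T; simplify:
  drop -2 from [-2, 5, 4] -> [5, 4]
  drop -2 from [5, -2] -> [5]
  satisfied 1 clause(s); 4 remain; assigned so far: [1, 2]
unit clause [5] forces x5=T; simplify:
  drop -5 from [-5, 4] -> [4]
  satisfied 3 clause(s); 1 remain; assigned so far: [1, 2, 5]
unit clause [4] forces x4=T; simplify:
  satisfied 1 clause(s); 0 remain; assigned so far: [1, 2, 4, 5]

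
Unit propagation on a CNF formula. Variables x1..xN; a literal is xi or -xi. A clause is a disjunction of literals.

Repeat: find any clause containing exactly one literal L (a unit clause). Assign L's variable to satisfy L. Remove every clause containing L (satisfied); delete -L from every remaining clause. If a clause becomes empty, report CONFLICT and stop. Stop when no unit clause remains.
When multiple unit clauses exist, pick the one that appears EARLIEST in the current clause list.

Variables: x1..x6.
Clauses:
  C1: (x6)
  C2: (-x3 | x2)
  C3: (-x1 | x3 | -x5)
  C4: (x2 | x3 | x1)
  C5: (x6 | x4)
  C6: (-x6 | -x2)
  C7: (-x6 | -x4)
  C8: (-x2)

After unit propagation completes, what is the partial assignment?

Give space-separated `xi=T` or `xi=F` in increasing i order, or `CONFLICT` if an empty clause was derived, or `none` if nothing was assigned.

Answer: x1=T x2=F x3=F x4=F x5=F x6=T

Derivation:
unit clause [6] forces x6=T; simplify:
  drop -6 from [-6, -2] -> [-2]
  drop -6 from [-6, -4] -> [-4]
  satisfied 2 clause(s); 6 remain; assigned so far: [6]
unit clause [-2] forces x2=F; simplify:
  drop 2 from [-3, 2] -> [-3]
  drop 2 from [2, 3, 1] -> [3, 1]
  satisfied 2 clause(s); 4 remain; assigned so far: [2, 6]
unit clause [-3] forces x3=F; simplify:
  drop 3 from [-1, 3, -5] -> [-1, -5]
  drop 3 from [3, 1] -> [1]
  satisfied 1 clause(s); 3 remain; assigned so far: [2, 3, 6]
unit clause [1] forces x1=T; simplify:
  drop -1 from [-1, -5] -> [-5]
  satisfied 1 clause(s); 2 remain; assigned so far: [1, 2, 3, 6]
unit clause [-5] forces x5=F; simplify:
  satisfied 1 clause(s); 1 remain; assigned so far: [1, 2, 3, 5, 6]
unit clause [-4] forces x4=F; simplify:
  satisfied 1 clause(s); 0 remain; assigned so far: [1, 2, 3, 4, 5, 6]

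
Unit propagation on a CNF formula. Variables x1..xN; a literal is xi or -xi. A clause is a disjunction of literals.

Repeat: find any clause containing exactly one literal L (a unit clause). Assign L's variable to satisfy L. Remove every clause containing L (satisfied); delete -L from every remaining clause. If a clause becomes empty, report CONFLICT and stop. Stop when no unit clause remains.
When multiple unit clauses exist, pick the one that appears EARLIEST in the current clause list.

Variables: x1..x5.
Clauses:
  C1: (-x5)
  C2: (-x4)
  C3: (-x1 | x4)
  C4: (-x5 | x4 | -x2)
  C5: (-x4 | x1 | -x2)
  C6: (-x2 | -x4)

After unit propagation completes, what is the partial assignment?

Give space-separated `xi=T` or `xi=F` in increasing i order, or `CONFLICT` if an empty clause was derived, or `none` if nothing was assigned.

unit clause [-5] forces x5=F; simplify:
  satisfied 2 clause(s); 4 remain; assigned so far: [5]
unit clause [-4] forces x4=F; simplify:
  drop 4 from [-1, 4] -> [-1]
  satisfied 3 clause(s); 1 remain; assigned so far: [4, 5]
unit clause [-1] forces x1=F; simplify:
  satisfied 1 clause(s); 0 remain; assigned so far: [1, 4, 5]

Answer: x1=F x4=F x5=F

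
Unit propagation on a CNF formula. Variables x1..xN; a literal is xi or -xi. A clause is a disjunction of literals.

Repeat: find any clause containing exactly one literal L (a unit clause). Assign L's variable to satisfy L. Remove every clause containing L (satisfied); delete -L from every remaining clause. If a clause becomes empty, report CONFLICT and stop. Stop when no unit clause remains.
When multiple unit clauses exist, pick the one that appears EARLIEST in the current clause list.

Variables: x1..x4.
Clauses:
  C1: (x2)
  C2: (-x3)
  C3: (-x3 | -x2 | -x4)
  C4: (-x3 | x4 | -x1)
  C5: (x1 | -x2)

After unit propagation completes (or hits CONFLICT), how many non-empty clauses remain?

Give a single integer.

Answer: 0

Derivation:
unit clause [2] forces x2=T; simplify:
  drop -2 from [-3, -2, -4] -> [-3, -4]
  drop -2 from [1, -2] -> [1]
  satisfied 1 clause(s); 4 remain; assigned so far: [2]
unit clause [-3] forces x3=F; simplify:
  satisfied 3 clause(s); 1 remain; assigned so far: [2, 3]
unit clause [1] forces x1=T; simplify:
  satisfied 1 clause(s); 0 remain; assigned so far: [1, 2, 3]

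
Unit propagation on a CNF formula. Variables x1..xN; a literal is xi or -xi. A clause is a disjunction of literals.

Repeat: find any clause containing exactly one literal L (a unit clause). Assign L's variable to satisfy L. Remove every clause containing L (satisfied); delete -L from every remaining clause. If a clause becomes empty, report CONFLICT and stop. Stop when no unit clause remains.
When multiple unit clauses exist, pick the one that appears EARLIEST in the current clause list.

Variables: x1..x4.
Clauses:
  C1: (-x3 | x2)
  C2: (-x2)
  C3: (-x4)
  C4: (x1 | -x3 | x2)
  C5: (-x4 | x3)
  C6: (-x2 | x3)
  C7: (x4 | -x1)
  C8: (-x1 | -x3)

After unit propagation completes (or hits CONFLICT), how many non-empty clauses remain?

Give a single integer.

Answer: 0

Derivation:
unit clause [-2] forces x2=F; simplify:
  drop 2 from [-3, 2] -> [-3]
  drop 2 from [1, -3, 2] -> [1, -3]
  satisfied 2 clause(s); 6 remain; assigned so far: [2]
unit clause [-3] forces x3=F; simplify:
  drop 3 from [-4, 3] -> [-4]
  satisfied 3 clause(s); 3 remain; assigned so far: [2, 3]
unit clause [-4] forces x4=F; simplify:
  drop 4 from [4, -1] -> [-1]
  satisfied 2 clause(s); 1 remain; assigned so far: [2, 3, 4]
unit clause [-1] forces x1=F; simplify:
  satisfied 1 clause(s); 0 remain; assigned so far: [1, 2, 3, 4]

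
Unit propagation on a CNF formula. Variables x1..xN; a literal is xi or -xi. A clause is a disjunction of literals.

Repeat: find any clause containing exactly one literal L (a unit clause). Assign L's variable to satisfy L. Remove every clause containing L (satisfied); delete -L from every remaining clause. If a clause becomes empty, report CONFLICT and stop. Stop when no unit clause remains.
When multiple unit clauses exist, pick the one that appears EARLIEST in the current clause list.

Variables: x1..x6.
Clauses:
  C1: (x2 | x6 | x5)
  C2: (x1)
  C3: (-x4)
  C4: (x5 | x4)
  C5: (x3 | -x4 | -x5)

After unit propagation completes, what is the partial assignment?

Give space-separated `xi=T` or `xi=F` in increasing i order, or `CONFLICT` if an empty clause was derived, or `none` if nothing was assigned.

unit clause [1] forces x1=T; simplify:
  satisfied 1 clause(s); 4 remain; assigned so far: [1]
unit clause [-4] forces x4=F; simplify:
  drop 4 from [5, 4] -> [5]
  satisfied 2 clause(s); 2 remain; assigned so far: [1, 4]
unit clause [5] forces x5=T; simplify:
  satisfied 2 clause(s); 0 remain; assigned so far: [1, 4, 5]

Answer: x1=T x4=F x5=T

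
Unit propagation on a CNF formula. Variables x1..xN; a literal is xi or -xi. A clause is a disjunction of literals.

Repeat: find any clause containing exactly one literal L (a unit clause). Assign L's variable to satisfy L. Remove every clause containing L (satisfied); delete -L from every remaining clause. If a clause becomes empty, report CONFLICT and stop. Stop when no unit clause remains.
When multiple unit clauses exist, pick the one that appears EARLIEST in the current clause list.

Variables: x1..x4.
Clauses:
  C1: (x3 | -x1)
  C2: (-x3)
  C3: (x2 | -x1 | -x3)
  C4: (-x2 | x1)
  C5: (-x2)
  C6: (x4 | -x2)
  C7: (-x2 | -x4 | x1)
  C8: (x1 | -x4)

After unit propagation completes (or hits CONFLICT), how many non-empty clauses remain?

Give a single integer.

Answer: 0

Derivation:
unit clause [-3] forces x3=F; simplify:
  drop 3 from [3, -1] -> [-1]
  satisfied 2 clause(s); 6 remain; assigned so far: [3]
unit clause [-1] forces x1=F; simplify:
  drop 1 from [-2, 1] -> [-2]
  drop 1 from [-2, -4, 1] -> [-2, -4]
  drop 1 from [1, -4] -> [-4]
  satisfied 1 clause(s); 5 remain; assigned so far: [1, 3]
unit clause [-2] forces x2=F; simplify:
  satisfied 4 clause(s); 1 remain; assigned so far: [1, 2, 3]
unit clause [-4] forces x4=F; simplify:
  satisfied 1 clause(s); 0 remain; assigned so far: [1, 2, 3, 4]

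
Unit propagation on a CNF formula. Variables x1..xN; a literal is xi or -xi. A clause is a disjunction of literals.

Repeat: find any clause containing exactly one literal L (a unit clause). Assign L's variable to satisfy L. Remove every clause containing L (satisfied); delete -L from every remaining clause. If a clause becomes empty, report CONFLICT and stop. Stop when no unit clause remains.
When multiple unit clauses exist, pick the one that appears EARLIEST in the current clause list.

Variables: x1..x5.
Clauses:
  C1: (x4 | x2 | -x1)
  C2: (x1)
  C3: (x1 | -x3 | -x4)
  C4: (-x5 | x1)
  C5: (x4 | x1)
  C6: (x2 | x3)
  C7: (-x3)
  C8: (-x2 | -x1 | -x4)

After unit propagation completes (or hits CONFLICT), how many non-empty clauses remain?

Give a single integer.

Answer: 0

Derivation:
unit clause [1] forces x1=T; simplify:
  drop -1 from [4, 2, -1] -> [4, 2]
  drop -1 from [-2, -1, -4] -> [-2, -4]
  satisfied 4 clause(s); 4 remain; assigned so far: [1]
unit clause [-3] forces x3=F; simplify:
  drop 3 from [2, 3] -> [2]
  satisfied 1 clause(s); 3 remain; assigned so far: [1, 3]
unit clause [2] forces x2=T; simplify:
  drop -2 from [-2, -4] -> [-4]
  satisfied 2 clause(s); 1 remain; assigned so far: [1, 2, 3]
unit clause [-4] forces x4=F; simplify:
  satisfied 1 clause(s); 0 remain; assigned so far: [1, 2, 3, 4]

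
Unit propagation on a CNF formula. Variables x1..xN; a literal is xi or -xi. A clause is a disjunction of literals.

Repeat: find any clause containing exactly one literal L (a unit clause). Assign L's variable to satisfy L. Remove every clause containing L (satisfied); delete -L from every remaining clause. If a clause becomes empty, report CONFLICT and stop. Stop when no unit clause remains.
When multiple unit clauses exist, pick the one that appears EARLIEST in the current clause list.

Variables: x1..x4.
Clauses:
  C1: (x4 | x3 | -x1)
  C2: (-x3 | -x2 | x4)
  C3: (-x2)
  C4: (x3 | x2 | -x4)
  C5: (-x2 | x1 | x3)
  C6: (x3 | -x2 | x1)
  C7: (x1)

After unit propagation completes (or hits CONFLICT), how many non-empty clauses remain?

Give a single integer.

unit clause [-2] forces x2=F; simplify:
  drop 2 from [3, 2, -4] -> [3, -4]
  satisfied 4 clause(s); 3 remain; assigned so far: [2]
unit clause [1] forces x1=T; simplify:
  drop -1 from [4, 3, -1] -> [4, 3]
  satisfied 1 clause(s); 2 remain; assigned so far: [1, 2]

Answer: 2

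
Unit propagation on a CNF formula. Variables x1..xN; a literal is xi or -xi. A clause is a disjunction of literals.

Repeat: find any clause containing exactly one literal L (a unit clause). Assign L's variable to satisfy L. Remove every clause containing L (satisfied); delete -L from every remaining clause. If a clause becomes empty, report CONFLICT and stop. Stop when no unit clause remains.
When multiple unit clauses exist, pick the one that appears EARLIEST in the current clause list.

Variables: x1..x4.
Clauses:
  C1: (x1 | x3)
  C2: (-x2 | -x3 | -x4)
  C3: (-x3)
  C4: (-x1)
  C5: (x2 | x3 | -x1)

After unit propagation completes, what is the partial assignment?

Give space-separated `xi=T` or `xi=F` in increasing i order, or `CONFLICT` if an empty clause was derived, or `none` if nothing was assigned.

Answer: CONFLICT

Derivation:
unit clause [-3] forces x3=F; simplify:
  drop 3 from [1, 3] -> [1]
  drop 3 from [2, 3, -1] -> [2, -1]
  satisfied 2 clause(s); 3 remain; assigned so far: [3]
unit clause [1] forces x1=T; simplify:
  drop -1 from [-1] -> [] (empty!)
  drop -1 from [2, -1] -> [2]
  satisfied 1 clause(s); 2 remain; assigned so far: [1, 3]
CONFLICT (empty clause)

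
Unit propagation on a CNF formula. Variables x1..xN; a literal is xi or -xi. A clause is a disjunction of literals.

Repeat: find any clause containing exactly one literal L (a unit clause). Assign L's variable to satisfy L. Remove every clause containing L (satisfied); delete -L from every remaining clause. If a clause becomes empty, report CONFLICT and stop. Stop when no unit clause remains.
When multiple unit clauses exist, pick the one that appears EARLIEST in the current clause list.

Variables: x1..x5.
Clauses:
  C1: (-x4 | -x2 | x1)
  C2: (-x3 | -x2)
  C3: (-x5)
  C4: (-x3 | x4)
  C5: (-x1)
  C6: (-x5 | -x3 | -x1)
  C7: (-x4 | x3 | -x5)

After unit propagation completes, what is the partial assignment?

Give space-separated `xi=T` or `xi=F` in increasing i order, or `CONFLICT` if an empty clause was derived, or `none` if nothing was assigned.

unit clause [-5] forces x5=F; simplify:
  satisfied 3 clause(s); 4 remain; assigned so far: [5]
unit clause [-1] forces x1=F; simplify:
  drop 1 from [-4, -2, 1] -> [-4, -2]
  satisfied 1 clause(s); 3 remain; assigned so far: [1, 5]

Answer: x1=F x5=F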